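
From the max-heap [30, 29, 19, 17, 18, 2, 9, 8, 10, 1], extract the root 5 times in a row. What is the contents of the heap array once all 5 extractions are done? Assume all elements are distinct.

[10, 9, 2, 8, 1]

extract-max #1 returns 30:
  remove root 30; move last element 1 to root → [1, 29, 19, 17, 18, 2, 9, 8, 10]
  1 vs larger child 29 at index 1, swap → [29, 1, 19, 17, 18, 2, 9, 8, 10]
  1 vs larger child 18 at index 4, swap → [29, 18, 19, 17, 1, 2, 9, 8, 10]
extract-max #2 returns 29:
  remove root 29; move last element 10 to root → [10, 18, 19, 17, 1, 2, 9, 8]
  10 vs larger child 19 at index 2, swap → [19, 18, 10, 17, 1, 2, 9, 8]
extract-max #3 returns 19:
  remove root 19; move last element 8 to root → [8, 18, 10, 17, 1, 2, 9]
  8 vs larger child 18 at index 1, swap → [18, 8, 10, 17, 1, 2, 9]
  8 vs larger child 17 at index 3, swap → [18, 17, 10, 8, 1, 2, 9]
extract-max #4 returns 18:
  remove root 18; move last element 9 to root → [9, 17, 10, 8, 1, 2]
  9 vs larger child 17 at index 1, swap → [17, 9, 10, 8, 1, 2]
extract-max #5 returns 17:
  remove root 17; move last element 2 to root → [2, 9, 10, 8, 1]
  2 vs larger child 10 at index 2, swap → [10, 9, 2, 8, 1]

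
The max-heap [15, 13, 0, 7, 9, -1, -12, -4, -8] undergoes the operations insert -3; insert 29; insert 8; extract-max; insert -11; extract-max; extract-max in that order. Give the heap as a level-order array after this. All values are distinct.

[9, 7, 8, -4, -1, 0, -12, -11, -8, -3]

insert -3:
  append -3 at index 9 → [15, 13, 0, 7, 9, -1, -12, -4, -8, -3] (no swap needed)
insert 29:
  append 29 at index 10 → [15, 13, 0, 7, 9, -1, -12, -4, -8, -3, 29]
  29 > parent 9 at index 4, swap → [15, 13, 0, 7, 29, -1, -12, -4, -8, -3, 9]
  29 > parent 13 at index 1, swap → [15, 29, 0, 7, 13, -1, -12, -4, -8, -3, 9]
  29 > parent 15 at index 0, swap → [29, 15, 0, 7, 13, -1, -12, -4, -8, -3, 9]
insert 8:
  append 8 at index 11 → [29, 15, 0, 7, 13, -1, -12, -4, -8, -3, 9, 8]
  8 > parent -1 at index 5, swap → [29, 15, 0, 7, 13, 8, -12, -4, -8, -3, 9, -1]
  8 > parent 0 at index 2, swap → [29, 15, 8, 7, 13, 0, -12, -4, -8, -3, 9, -1]
extract-max → returns 29:
  remove root 29; move last element -1 to root → [-1, 15, 8, 7, 13, 0, -12, -4, -8, -3, 9]
  -1 vs larger child 15 at index 1, swap → [15, -1, 8, 7, 13, 0, -12, -4, -8, -3, 9]
  -1 vs larger child 13 at index 4, swap → [15, 13, 8, 7, -1, 0, -12, -4, -8, -3, 9]
  -1 vs larger child 9 at index 10, swap → [15, 13, 8, 7, 9, 0, -12, -4, -8, -3, -1]
insert -11:
  append -11 at index 11 → [15, 13, 8, 7, 9, 0, -12, -4, -8, -3, -1, -11] (no swap needed)
extract-max → returns 15:
  remove root 15; move last element -11 to root → [-11, 13, 8, 7, 9, 0, -12, -4, -8, -3, -1]
  -11 vs larger child 13 at index 1, swap → [13, -11, 8, 7, 9, 0, -12, -4, -8, -3, -1]
  -11 vs larger child 9 at index 4, swap → [13, 9, 8, 7, -11, 0, -12, -4, -8, -3, -1]
  -11 vs larger child -1 at index 10, swap → [13, 9, 8, 7, -1, 0, -12, -4, -8, -3, -11]
extract-max → returns 13:
  remove root 13; move last element -11 to root → [-11, 9, 8, 7, -1, 0, -12, -4, -8, -3]
  -11 vs larger child 9 at index 1, swap → [9, -11, 8, 7, -1, 0, -12, -4, -8, -3]
  -11 vs larger child 7 at index 3, swap → [9, 7, 8, -11, -1, 0, -12, -4, -8, -3]
  -11 vs larger child -4 at index 7, swap → [9, 7, 8, -4, -1, 0, -12, -11, -8, -3]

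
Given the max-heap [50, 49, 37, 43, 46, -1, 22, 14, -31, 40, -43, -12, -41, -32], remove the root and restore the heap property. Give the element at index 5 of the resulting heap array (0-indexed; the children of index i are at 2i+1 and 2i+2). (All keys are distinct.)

-1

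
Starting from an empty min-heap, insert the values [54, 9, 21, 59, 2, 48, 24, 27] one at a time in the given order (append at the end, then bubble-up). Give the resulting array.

Insert 54:
  append 54 at index 0 → [54] (no swap needed)
Insert 9:
  append 9 at index 1 → [54, 9]
  9 < parent 54 at index 0, swap → [9, 54]
Insert 21:
  append 21 at index 2 → [9, 54, 21] (no swap needed)
Insert 59:
  append 59 at index 3 → [9, 54, 21, 59] (no swap needed)
Insert 2:
  append 2 at index 4 → [9, 54, 21, 59, 2]
  2 < parent 54 at index 1, swap → [9, 2, 21, 59, 54]
  2 < parent 9 at index 0, swap → [2, 9, 21, 59, 54]
Insert 48:
  append 48 at index 5 → [2, 9, 21, 59, 54, 48] (no swap needed)
Insert 24:
  append 24 at index 6 → [2, 9, 21, 59, 54, 48, 24] (no swap needed)
Insert 27:
  append 27 at index 7 → [2, 9, 21, 59, 54, 48, 24, 27]
  27 < parent 59 at index 3, swap → [2, 9, 21, 27, 54, 48, 24, 59]

[2, 9, 21, 27, 54, 48, 24, 59]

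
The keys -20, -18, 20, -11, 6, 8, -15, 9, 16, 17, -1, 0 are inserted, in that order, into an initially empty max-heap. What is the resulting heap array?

Insert -20:
  append -20 at index 0 → [-20] (no swap needed)
Insert -18:
  append -18 at index 1 → [-20, -18]
  -18 > parent -20 at index 0, swap → [-18, -20]
Insert 20:
  append 20 at index 2 → [-18, -20, 20]
  20 > parent -18 at index 0, swap → [20, -20, -18]
Insert -11:
  append -11 at index 3 → [20, -20, -18, -11]
  -11 > parent -20 at index 1, swap → [20, -11, -18, -20]
Insert 6:
  append 6 at index 4 → [20, -11, -18, -20, 6]
  6 > parent -11 at index 1, swap → [20, 6, -18, -20, -11]
Insert 8:
  append 8 at index 5 → [20, 6, -18, -20, -11, 8]
  8 > parent -18 at index 2, swap → [20, 6, 8, -20, -11, -18]
Insert -15:
  append -15 at index 6 → [20, 6, 8, -20, -11, -18, -15] (no swap needed)
Insert 9:
  append 9 at index 7 → [20, 6, 8, -20, -11, -18, -15, 9]
  9 > parent -20 at index 3, swap → [20, 6, 8, 9, -11, -18, -15, -20]
  9 > parent 6 at index 1, swap → [20, 9, 8, 6, -11, -18, -15, -20]
Insert 16:
  append 16 at index 8 → [20, 9, 8, 6, -11, -18, -15, -20, 16]
  16 > parent 6 at index 3, swap → [20, 9, 8, 16, -11, -18, -15, -20, 6]
  16 > parent 9 at index 1, swap → [20, 16, 8, 9, -11, -18, -15, -20, 6]
Insert 17:
  append 17 at index 9 → [20, 16, 8, 9, -11, -18, -15, -20, 6, 17]
  17 > parent -11 at index 4, swap → [20, 16, 8, 9, 17, -18, -15, -20, 6, -11]
  17 > parent 16 at index 1, swap → [20, 17, 8, 9, 16, -18, -15, -20, 6, -11]
Insert -1:
  append -1 at index 10 → [20, 17, 8, 9, 16, -18, -15, -20, 6, -11, -1] (no swap needed)
Insert 0:
  append 0 at index 11 → [20, 17, 8, 9, 16, -18, -15, -20, 6, -11, -1, 0]
  0 > parent -18 at index 5, swap → [20, 17, 8, 9, 16, 0, -15, -20, 6, -11, -1, -18]

[20, 17, 8, 9, 16, 0, -15, -20, 6, -11, -1, -18]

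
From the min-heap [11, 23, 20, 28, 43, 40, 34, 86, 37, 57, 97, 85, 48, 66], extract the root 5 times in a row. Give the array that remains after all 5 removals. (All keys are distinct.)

[37, 43, 40, 48, 57, 97, 66, 86, 85]

extract-min #1 returns 11:
  remove root 11; move last element 66 to root → [66, 23, 20, 28, 43, 40, 34, 86, 37, 57, 97, 85, 48]
  66 vs smaller child 20 at index 2, swap → [20, 23, 66, 28, 43, 40, 34, 86, 37, 57, 97, 85, 48]
  66 vs smaller child 34 at index 6, swap → [20, 23, 34, 28, 43, 40, 66, 86, 37, 57, 97, 85, 48]
extract-min #2 returns 20:
  remove root 20; move last element 48 to root → [48, 23, 34, 28, 43, 40, 66, 86, 37, 57, 97, 85]
  48 vs smaller child 23 at index 1, swap → [23, 48, 34, 28, 43, 40, 66, 86, 37, 57, 97, 85]
  48 vs smaller child 28 at index 3, swap → [23, 28, 34, 48, 43, 40, 66, 86, 37, 57, 97, 85]
  48 vs smaller child 37 at index 8, swap → [23, 28, 34, 37, 43, 40, 66, 86, 48, 57, 97, 85]
extract-min #3 returns 23:
  remove root 23; move last element 85 to root → [85, 28, 34, 37, 43, 40, 66, 86, 48, 57, 97]
  85 vs smaller child 28 at index 1, swap → [28, 85, 34, 37, 43, 40, 66, 86, 48, 57, 97]
  85 vs smaller child 37 at index 3, swap → [28, 37, 34, 85, 43, 40, 66, 86, 48, 57, 97]
  85 vs smaller child 48 at index 8, swap → [28, 37, 34, 48, 43, 40, 66, 86, 85, 57, 97]
extract-min #4 returns 28:
  remove root 28; move last element 97 to root → [97, 37, 34, 48, 43, 40, 66, 86, 85, 57]
  97 vs smaller child 34 at index 2, swap → [34, 37, 97, 48, 43, 40, 66, 86, 85, 57]
  97 vs smaller child 40 at index 5, swap → [34, 37, 40, 48, 43, 97, 66, 86, 85, 57]
extract-min #5 returns 34:
  remove root 34; move last element 57 to root → [57, 37, 40, 48, 43, 97, 66, 86, 85]
  57 vs smaller child 37 at index 1, swap → [37, 57, 40, 48, 43, 97, 66, 86, 85]
  57 vs smaller child 43 at index 4, swap → [37, 43, 40, 48, 57, 97, 66, 86, 85]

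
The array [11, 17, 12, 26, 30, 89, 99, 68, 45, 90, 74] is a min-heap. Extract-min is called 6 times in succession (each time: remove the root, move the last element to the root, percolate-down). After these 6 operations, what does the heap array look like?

[68, 89, 74, 99, 90]

extract-min #1 returns 11:
  remove root 11; move last element 74 to root → [74, 17, 12, 26, 30, 89, 99, 68, 45, 90]
  74 vs smaller child 12 at index 2, swap → [12, 17, 74, 26, 30, 89, 99, 68, 45, 90]
extract-min #2 returns 12:
  remove root 12; move last element 90 to root → [90, 17, 74, 26, 30, 89, 99, 68, 45]
  90 vs smaller child 17 at index 1, swap → [17, 90, 74, 26, 30, 89, 99, 68, 45]
  90 vs smaller child 26 at index 3, swap → [17, 26, 74, 90, 30, 89, 99, 68, 45]
  90 vs smaller child 45 at index 8, swap → [17, 26, 74, 45, 30, 89, 99, 68, 90]
extract-min #3 returns 17:
  remove root 17; move last element 90 to root → [90, 26, 74, 45, 30, 89, 99, 68]
  90 vs smaller child 26 at index 1, swap → [26, 90, 74, 45, 30, 89, 99, 68]
  90 vs smaller child 30 at index 4, swap → [26, 30, 74, 45, 90, 89, 99, 68]
extract-min #4 returns 26:
  remove root 26; move last element 68 to root → [68, 30, 74, 45, 90, 89, 99]
  68 vs smaller child 30 at index 1, swap → [30, 68, 74, 45, 90, 89, 99]
  68 vs smaller child 45 at index 3, swap → [30, 45, 74, 68, 90, 89, 99]
extract-min #5 returns 30:
  remove root 30; move last element 99 to root → [99, 45, 74, 68, 90, 89]
  99 vs smaller child 45 at index 1, swap → [45, 99, 74, 68, 90, 89]
  99 vs smaller child 68 at index 3, swap → [45, 68, 74, 99, 90, 89]
extract-min #6 returns 45:
  remove root 45; move last element 89 to root → [89, 68, 74, 99, 90]
  89 vs smaller child 68 at index 1, swap → [68, 89, 74, 99, 90]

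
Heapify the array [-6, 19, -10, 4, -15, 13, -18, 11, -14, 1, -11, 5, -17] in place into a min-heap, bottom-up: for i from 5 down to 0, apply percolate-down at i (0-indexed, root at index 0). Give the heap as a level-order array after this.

[-18, -15, -17, -14, -11, -6, -10, 11, 4, 1, 19, 5, 13]

sift down from index 5:
  13 vs smaller child -17 at index 12, swap → [-6, 19, -10, 4, -15, -17, -18, 11, -14, 1, -11, 5, 13]
sift down from index 4: already satisfies heap property
sift down from index 3:
  4 vs smaller child -14 at index 8, swap → [-6, 19, -10, -14, -15, -17, -18, 11, 4, 1, -11, 5, 13]
sift down from index 2:
  -10 vs smaller child -18 at index 6, swap → [-6, 19, -18, -14, -15, -17, -10, 11, 4, 1, -11, 5, 13]
sift down from index 1:
  19 vs smaller child -15 at index 4, swap → [-6, -15, -18, -14, 19, -17, -10, 11, 4, 1, -11, 5, 13]
  19 vs smaller child -11 at index 10, swap → [-6, -15, -18, -14, -11, -17, -10, 11, 4, 1, 19, 5, 13]
sift down from index 0:
  -6 vs smaller child -18 at index 2, swap → [-18, -15, -6, -14, -11, -17, -10, 11, 4, 1, 19, 5, 13]
  -6 vs smaller child -17 at index 5, swap → [-18, -15, -17, -14, -11, -6, -10, 11, 4, 1, 19, 5, 13]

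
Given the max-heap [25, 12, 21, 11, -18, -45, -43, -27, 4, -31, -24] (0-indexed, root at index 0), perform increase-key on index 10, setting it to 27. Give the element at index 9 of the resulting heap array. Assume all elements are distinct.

-31

set index 10 from -24 to 27 → [25, 12, 21, 11, -18, -45, -43, -27, 4, -31, 27]
27 > parent -18 at index 4, swap → [25, 12, 21, 11, 27, -45, -43, -27, 4, -31, -18]
27 > parent 12 at index 1, swap → [25, 27, 21, 11, 12, -45, -43, -27, 4, -31, -18]
27 > parent 25 at index 0, swap → [27, 25, 21, 11, 12, -45, -43, -27, 4, -31, -18]
resulting array: [27, 25, 21, 11, 12, -45, -43, -27, 4, -31, -18]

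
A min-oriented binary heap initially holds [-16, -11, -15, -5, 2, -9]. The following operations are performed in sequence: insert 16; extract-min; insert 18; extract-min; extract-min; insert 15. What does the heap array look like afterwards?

[-9, -5, 15, 18, 2, 16]

insert 16:
  append 16 at index 6 → [-16, -11, -15, -5, 2, -9, 16] (no swap needed)
extract-min → returns -16:
  remove root -16; move last element 16 to root → [16, -11, -15, -5, 2, -9]
  16 vs smaller child -15 at index 2, swap → [-15, -11, 16, -5, 2, -9]
  16 vs only child -9 at index 5, swap → [-15, -11, -9, -5, 2, 16]
insert 18:
  append 18 at index 6 → [-15, -11, -9, -5, 2, 16, 18] (no swap needed)
extract-min → returns -15:
  remove root -15; move last element 18 to root → [18, -11, -9, -5, 2, 16]
  18 vs smaller child -11 at index 1, swap → [-11, 18, -9, -5, 2, 16]
  18 vs smaller child -5 at index 3, swap → [-11, -5, -9, 18, 2, 16]
extract-min → returns -11:
  remove root -11; move last element 16 to root → [16, -5, -9, 18, 2]
  16 vs smaller child -9 at index 2, swap → [-9, -5, 16, 18, 2]
insert 15:
  append 15 at index 5 → [-9, -5, 16, 18, 2, 15]
  15 < parent 16 at index 2, swap → [-9, -5, 15, 18, 2, 16]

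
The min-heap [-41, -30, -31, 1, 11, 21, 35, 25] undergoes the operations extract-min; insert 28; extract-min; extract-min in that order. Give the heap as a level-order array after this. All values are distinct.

[1, 11, 21, 28, 35, 25]

extract-min → returns -41:
  remove root -41; move last element 25 to root → [25, -30, -31, 1, 11, 21, 35]
  25 vs smaller child -31 at index 2, swap → [-31, -30, 25, 1, 11, 21, 35]
  25 vs smaller child 21 at index 5, swap → [-31, -30, 21, 1, 11, 25, 35]
insert 28:
  append 28 at index 7 → [-31, -30, 21, 1, 11, 25, 35, 28] (no swap needed)
extract-min → returns -31:
  remove root -31; move last element 28 to root → [28, -30, 21, 1, 11, 25, 35]
  28 vs smaller child -30 at index 1, swap → [-30, 28, 21, 1, 11, 25, 35]
  28 vs smaller child 1 at index 3, swap → [-30, 1, 21, 28, 11, 25, 35]
extract-min → returns -30:
  remove root -30; move last element 35 to root → [35, 1, 21, 28, 11, 25]
  35 vs smaller child 1 at index 1, swap → [1, 35, 21, 28, 11, 25]
  35 vs smaller child 11 at index 4, swap → [1, 11, 21, 28, 35, 25]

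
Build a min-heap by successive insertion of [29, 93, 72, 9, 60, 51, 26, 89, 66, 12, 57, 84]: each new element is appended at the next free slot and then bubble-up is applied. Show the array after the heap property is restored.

[9, 12, 26, 66, 29, 72, 51, 93, 89, 60, 57, 84]

Insert 29:
  append 29 at index 0 → [29] (no swap needed)
Insert 93:
  append 93 at index 1 → [29, 93] (no swap needed)
Insert 72:
  append 72 at index 2 → [29, 93, 72] (no swap needed)
Insert 9:
  append 9 at index 3 → [29, 93, 72, 9]
  9 < parent 93 at index 1, swap → [29, 9, 72, 93]
  9 < parent 29 at index 0, swap → [9, 29, 72, 93]
Insert 60:
  append 60 at index 4 → [9, 29, 72, 93, 60] (no swap needed)
Insert 51:
  append 51 at index 5 → [9, 29, 72, 93, 60, 51]
  51 < parent 72 at index 2, swap → [9, 29, 51, 93, 60, 72]
Insert 26:
  append 26 at index 6 → [9, 29, 51, 93, 60, 72, 26]
  26 < parent 51 at index 2, swap → [9, 29, 26, 93, 60, 72, 51]
Insert 89:
  append 89 at index 7 → [9, 29, 26, 93, 60, 72, 51, 89]
  89 < parent 93 at index 3, swap → [9, 29, 26, 89, 60, 72, 51, 93]
Insert 66:
  append 66 at index 8 → [9, 29, 26, 89, 60, 72, 51, 93, 66]
  66 < parent 89 at index 3, swap → [9, 29, 26, 66, 60, 72, 51, 93, 89]
Insert 12:
  append 12 at index 9 → [9, 29, 26, 66, 60, 72, 51, 93, 89, 12]
  12 < parent 60 at index 4, swap → [9, 29, 26, 66, 12, 72, 51, 93, 89, 60]
  12 < parent 29 at index 1, swap → [9, 12, 26, 66, 29, 72, 51, 93, 89, 60]
Insert 57:
  append 57 at index 10 → [9, 12, 26, 66, 29, 72, 51, 93, 89, 60, 57] (no swap needed)
Insert 84:
  append 84 at index 11 → [9, 12, 26, 66, 29, 72, 51, 93, 89, 60, 57, 84] (no swap needed)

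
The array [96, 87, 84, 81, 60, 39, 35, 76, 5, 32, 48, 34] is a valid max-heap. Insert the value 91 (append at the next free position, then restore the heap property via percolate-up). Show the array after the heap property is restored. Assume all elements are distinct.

append 91 at index 12 → [96, 87, 84, 81, 60, 39, 35, 76, 5, 32, 48, 34, 91]
91 > parent 39 at index 5, swap → [96, 87, 84, 81, 60, 91, 35, 76, 5, 32, 48, 34, 39]
91 > parent 84 at index 2, swap → [96, 87, 91, 81, 60, 84, 35, 76, 5, 32, 48, 34, 39]

[96, 87, 91, 81, 60, 84, 35, 76, 5, 32, 48, 34, 39]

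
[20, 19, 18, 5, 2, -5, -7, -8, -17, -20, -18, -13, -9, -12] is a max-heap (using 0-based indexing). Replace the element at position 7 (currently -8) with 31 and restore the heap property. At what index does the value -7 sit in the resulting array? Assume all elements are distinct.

6

set index 7 from -8 to 31 → [20, 19, 18, 5, 2, -5, -7, 31, -17, -20, -18, -13, -9, -12]
31 > parent 5 at index 3, swap → [20, 19, 18, 31, 2, -5, -7, 5, -17, -20, -18, -13, -9, -12]
31 > parent 19 at index 1, swap → [20, 31, 18, 19, 2, -5, -7, 5, -17, -20, -18, -13, -9, -12]
31 > parent 20 at index 0, swap → [31, 20, 18, 19, 2, -5, -7, 5, -17, -20, -18, -13, -9, -12]
resulting array: [31, 20, 18, 19, 2, -5, -7, 5, -17, -20, -18, -13, -9, -12]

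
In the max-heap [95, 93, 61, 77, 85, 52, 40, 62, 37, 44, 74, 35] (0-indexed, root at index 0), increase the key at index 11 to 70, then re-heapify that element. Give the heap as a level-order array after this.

[95, 93, 70, 77, 85, 61, 40, 62, 37, 44, 74, 52]

set index 11 from 35 to 70 → [95, 93, 61, 77, 85, 52, 40, 62, 37, 44, 74, 70]
70 > parent 52 at index 5, swap → [95, 93, 61, 77, 85, 70, 40, 62, 37, 44, 74, 52]
70 > parent 61 at index 2, swap → [95, 93, 70, 77, 85, 61, 40, 62, 37, 44, 74, 52]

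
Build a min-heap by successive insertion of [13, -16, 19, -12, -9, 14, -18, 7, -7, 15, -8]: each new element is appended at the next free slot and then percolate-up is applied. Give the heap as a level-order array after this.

[-18, -12, -16, -7, -9, 19, 14, 13, 7, 15, -8]

Insert 13:
  append 13 at index 0 → [13] (no swap needed)
Insert -16:
  append -16 at index 1 → [13, -16]
  -16 < parent 13 at index 0, swap → [-16, 13]
Insert 19:
  append 19 at index 2 → [-16, 13, 19] (no swap needed)
Insert -12:
  append -12 at index 3 → [-16, 13, 19, -12]
  -12 < parent 13 at index 1, swap → [-16, -12, 19, 13]
Insert -9:
  append -9 at index 4 → [-16, -12, 19, 13, -9] (no swap needed)
Insert 14:
  append 14 at index 5 → [-16, -12, 19, 13, -9, 14]
  14 < parent 19 at index 2, swap → [-16, -12, 14, 13, -9, 19]
Insert -18:
  append -18 at index 6 → [-16, -12, 14, 13, -9, 19, -18]
  -18 < parent 14 at index 2, swap → [-16, -12, -18, 13, -9, 19, 14]
  -18 < parent -16 at index 0, swap → [-18, -12, -16, 13, -9, 19, 14]
Insert 7:
  append 7 at index 7 → [-18, -12, -16, 13, -9, 19, 14, 7]
  7 < parent 13 at index 3, swap → [-18, -12, -16, 7, -9, 19, 14, 13]
Insert -7:
  append -7 at index 8 → [-18, -12, -16, 7, -9, 19, 14, 13, -7]
  -7 < parent 7 at index 3, swap → [-18, -12, -16, -7, -9, 19, 14, 13, 7]
Insert 15:
  append 15 at index 9 → [-18, -12, -16, -7, -9, 19, 14, 13, 7, 15] (no swap needed)
Insert -8:
  append -8 at index 10 → [-18, -12, -16, -7, -9, 19, 14, 13, 7, 15, -8] (no swap needed)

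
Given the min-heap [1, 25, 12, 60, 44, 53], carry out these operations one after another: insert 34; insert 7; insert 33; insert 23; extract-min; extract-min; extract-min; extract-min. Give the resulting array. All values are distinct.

[25, 34, 33, 60, 44, 53]

insert 34:
  append 34 at index 6 → [1, 25, 12, 60, 44, 53, 34] (no swap needed)
insert 7:
  append 7 at index 7 → [1, 25, 12, 60, 44, 53, 34, 7]
  7 < parent 60 at index 3, swap → [1, 25, 12, 7, 44, 53, 34, 60]
  7 < parent 25 at index 1, swap → [1, 7, 12, 25, 44, 53, 34, 60]
insert 33:
  append 33 at index 8 → [1, 7, 12, 25, 44, 53, 34, 60, 33] (no swap needed)
insert 23:
  append 23 at index 9 → [1, 7, 12, 25, 44, 53, 34, 60, 33, 23]
  23 < parent 44 at index 4, swap → [1, 7, 12, 25, 23, 53, 34, 60, 33, 44]
extract-min → returns 1:
  remove root 1; move last element 44 to root → [44, 7, 12, 25, 23, 53, 34, 60, 33]
  44 vs smaller child 7 at index 1, swap → [7, 44, 12, 25, 23, 53, 34, 60, 33]
  44 vs smaller child 23 at index 4, swap → [7, 23, 12, 25, 44, 53, 34, 60, 33]
extract-min → returns 7:
  remove root 7; move last element 33 to root → [33, 23, 12, 25, 44, 53, 34, 60]
  33 vs smaller child 12 at index 2, swap → [12, 23, 33, 25, 44, 53, 34, 60]
extract-min → returns 12:
  remove root 12; move last element 60 to root → [60, 23, 33, 25, 44, 53, 34]
  60 vs smaller child 23 at index 1, swap → [23, 60, 33, 25, 44, 53, 34]
  60 vs smaller child 25 at index 3, swap → [23, 25, 33, 60, 44, 53, 34]
extract-min → returns 23:
  remove root 23; move last element 34 to root → [34, 25, 33, 60, 44, 53]
  34 vs smaller child 25 at index 1, swap → [25, 34, 33, 60, 44, 53]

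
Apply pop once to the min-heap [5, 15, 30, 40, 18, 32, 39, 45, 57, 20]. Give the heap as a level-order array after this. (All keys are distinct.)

[15, 18, 30, 40, 20, 32, 39, 45, 57]

remove root 5; move last element 20 to root → [20, 15, 30, 40, 18, 32, 39, 45, 57]
20 vs smaller child 15 at index 1, swap → [15, 20, 30, 40, 18, 32, 39, 45, 57]
20 vs smaller child 18 at index 4, swap → [15, 18, 30, 40, 20, 32, 39, 45, 57]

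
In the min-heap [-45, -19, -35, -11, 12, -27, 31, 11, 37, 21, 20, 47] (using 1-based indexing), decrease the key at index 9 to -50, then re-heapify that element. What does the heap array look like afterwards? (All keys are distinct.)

set index 9 from 37 to -50 → [-45, -19, -35, -11, 12, -27, 31, 11, -50, 21, 20, 47]
-50 < parent -11 at index 4, swap → [-45, -19, -35, -50, 12, -27, 31, 11, -11, 21, 20, 47]
-50 < parent -19 at index 2, swap → [-45, -50, -35, -19, 12, -27, 31, 11, -11, 21, 20, 47]
-50 < parent -45 at index 1, swap → [-50, -45, -35, -19, 12, -27, 31, 11, -11, 21, 20, 47]

[-50, -45, -35, -19, 12, -27, 31, 11, -11, 21, 20, 47]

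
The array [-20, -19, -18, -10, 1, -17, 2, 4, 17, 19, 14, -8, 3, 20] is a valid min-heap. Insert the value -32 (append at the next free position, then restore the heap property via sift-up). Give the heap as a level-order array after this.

append -32 at index 14 → [-20, -19, -18, -10, 1, -17, 2, 4, 17, 19, 14, -8, 3, 20, -32]
-32 < parent 2 at index 6, swap → [-20, -19, -18, -10, 1, -17, -32, 4, 17, 19, 14, -8, 3, 20, 2]
-32 < parent -18 at index 2, swap → [-20, -19, -32, -10, 1, -17, -18, 4, 17, 19, 14, -8, 3, 20, 2]
-32 < parent -20 at index 0, swap → [-32, -19, -20, -10, 1, -17, -18, 4, 17, 19, 14, -8, 3, 20, 2]

[-32, -19, -20, -10, 1, -17, -18, 4, 17, 19, 14, -8, 3, 20, 2]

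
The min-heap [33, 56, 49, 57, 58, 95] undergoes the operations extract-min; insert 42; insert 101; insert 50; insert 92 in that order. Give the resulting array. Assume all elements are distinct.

[42, 50, 49, 56, 58, 95, 101, 57, 92]

extract-min → returns 33:
  remove root 33; move last element 95 to root → [95, 56, 49, 57, 58]
  95 vs smaller child 49 at index 2, swap → [49, 56, 95, 57, 58]
insert 42:
  append 42 at index 5 → [49, 56, 95, 57, 58, 42]
  42 < parent 95 at index 2, swap → [49, 56, 42, 57, 58, 95]
  42 < parent 49 at index 0, swap → [42, 56, 49, 57, 58, 95]
insert 101:
  append 101 at index 6 → [42, 56, 49, 57, 58, 95, 101] (no swap needed)
insert 50:
  append 50 at index 7 → [42, 56, 49, 57, 58, 95, 101, 50]
  50 < parent 57 at index 3, swap → [42, 56, 49, 50, 58, 95, 101, 57]
  50 < parent 56 at index 1, swap → [42, 50, 49, 56, 58, 95, 101, 57]
insert 92:
  append 92 at index 8 → [42, 50, 49, 56, 58, 95, 101, 57, 92] (no swap needed)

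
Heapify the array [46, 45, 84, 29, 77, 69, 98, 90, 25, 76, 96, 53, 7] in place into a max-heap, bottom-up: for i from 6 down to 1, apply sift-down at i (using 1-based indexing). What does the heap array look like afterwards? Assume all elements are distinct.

[98, 96, 84, 90, 77, 69, 46, 29, 25, 76, 45, 53, 7]

sift down from index 6: already satisfies heap property
sift down from index 5:
  77 vs larger child 96 at index 11, swap → [46, 45, 84, 29, 96, 69, 98, 90, 25, 76, 77, 53, 7]
sift down from index 4:
  29 vs larger child 90 at index 8, swap → [46, 45, 84, 90, 96, 69, 98, 29, 25, 76, 77, 53, 7]
sift down from index 3:
  84 vs larger child 98 at index 7, swap → [46, 45, 98, 90, 96, 69, 84, 29, 25, 76, 77, 53, 7]
sift down from index 2:
  45 vs larger child 96 at index 5, swap → [46, 96, 98, 90, 45, 69, 84, 29, 25, 76, 77, 53, 7]
  45 vs larger child 77 at index 11, swap → [46, 96, 98, 90, 77, 69, 84, 29, 25, 76, 45, 53, 7]
sift down from index 1:
  46 vs larger child 98 at index 3, swap → [98, 96, 46, 90, 77, 69, 84, 29, 25, 76, 45, 53, 7]
  46 vs larger child 84 at index 7, swap → [98, 96, 84, 90, 77, 69, 46, 29, 25, 76, 45, 53, 7]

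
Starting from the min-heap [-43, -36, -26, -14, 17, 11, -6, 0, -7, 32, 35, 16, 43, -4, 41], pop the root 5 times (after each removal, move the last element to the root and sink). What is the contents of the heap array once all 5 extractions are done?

extract-min #1 returns -43:
  remove root -43; move last element 41 to root → [41, -36, -26, -14, 17, 11, -6, 0, -7, 32, 35, 16, 43, -4]
  41 vs smaller child -36 at index 1, swap → [-36, 41, -26, -14, 17, 11, -6, 0, -7, 32, 35, 16, 43, -4]
  41 vs smaller child -14 at index 3, swap → [-36, -14, -26, 41, 17, 11, -6, 0, -7, 32, 35, 16, 43, -4]
  41 vs smaller child -7 at index 8, swap → [-36, -14, -26, -7, 17, 11, -6, 0, 41, 32, 35, 16, 43, -4]
extract-min #2 returns -36:
  remove root -36; move last element -4 to root → [-4, -14, -26, -7, 17, 11, -6, 0, 41, 32, 35, 16, 43]
  -4 vs smaller child -26 at index 2, swap → [-26, -14, -4, -7, 17, 11, -6, 0, 41, 32, 35, 16, 43]
  -4 vs smaller child -6 at index 6, swap → [-26, -14, -6, -7, 17, 11, -4, 0, 41, 32, 35, 16, 43]
extract-min #3 returns -26:
  remove root -26; move last element 43 to root → [43, -14, -6, -7, 17, 11, -4, 0, 41, 32, 35, 16]
  43 vs smaller child -14 at index 1, swap → [-14, 43, -6, -7, 17, 11, -4, 0, 41, 32, 35, 16]
  43 vs smaller child -7 at index 3, swap → [-14, -7, -6, 43, 17, 11, -4, 0, 41, 32, 35, 16]
  43 vs smaller child 0 at index 7, swap → [-14, -7, -6, 0, 17, 11, -4, 43, 41, 32, 35, 16]
extract-min #4 returns -14:
  remove root -14; move last element 16 to root → [16, -7, -6, 0, 17, 11, -4, 43, 41, 32, 35]
  16 vs smaller child -7 at index 1, swap → [-7, 16, -6, 0, 17, 11, -4, 43, 41, 32, 35]
  16 vs smaller child 0 at index 3, swap → [-7, 0, -6, 16, 17, 11, -4, 43, 41, 32, 35]
extract-min #5 returns -7:
  remove root -7; move last element 35 to root → [35, 0, -6, 16, 17, 11, -4, 43, 41, 32]
  35 vs smaller child -6 at index 2, swap → [-6, 0, 35, 16, 17, 11, -4, 43, 41, 32]
  35 vs smaller child -4 at index 6, swap → [-6, 0, -4, 16, 17, 11, 35, 43, 41, 32]

[-6, 0, -4, 16, 17, 11, 35, 43, 41, 32]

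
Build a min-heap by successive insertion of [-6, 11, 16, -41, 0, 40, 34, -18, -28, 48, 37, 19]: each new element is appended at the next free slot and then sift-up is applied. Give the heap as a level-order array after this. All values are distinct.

[-41, -28, 16, -18, 0, 19, 34, 11, -6, 48, 37, 40]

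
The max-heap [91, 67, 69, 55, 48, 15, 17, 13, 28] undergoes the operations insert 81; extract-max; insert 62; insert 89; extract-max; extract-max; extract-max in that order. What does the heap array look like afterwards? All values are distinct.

[67, 62, 48, 55, 28, 15, 17, 13]

insert 81:
  append 81 at index 9 → [91, 67, 69, 55, 48, 15, 17, 13, 28, 81]
  81 > parent 48 at index 4, swap → [91, 67, 69, 55, 81, 15, 17, 13, 28, 48]
  81 > parent 67 at index 1, swap → [91, 81, 69, 55, 67, 15, 17, 13, 28, 48]
extract-max → returns 91:
  remove root 91; move last element 48 to root → [48, 81, 69, 55, 67, 15, 17, 13, 28]
  48 vs larger child 81 at index 1, swap → [81, 48, 69, 55, 67, 15, 17, 13, 28]
  48 vs larger child 67 at index 4, swap → [81, 67, 69, 55, 48, 15, 17, 13, 28]
insert 62:
  append 62 at index 9 → [81, 67, 69, 55, 48, 15, 17, 13, 28, 62]
  62 > parent 48 at index 4, swap → [81, 67, 69, 55, 62, 15, 17, 13, 28, 48]
insert 89:
  append 89 at index 10 → [81, 67, 69, 55, 62, 15, 17, 13, 28, 48, 89]
  89 > parent 62 at index 4, swap → [81, 67, 69, 55, 89, 15, 17, 13, 28, 48, 62]
  89 > parent 67 at index 1, swap → [81, 89, 69, 55, 67, 15, 17, 13, 28, 48, 62]
  89 > parent 81 at index 0, swap → [89, 81, 69, 55, 67, 15, 17, 13, 28, 48, 62]
extract-max → returns 89:
  remove root 89; move last element 62 to root → [62, 81, 69, 55, 67, 15, 17, 13, 28, 48]
  62 vs larger child 81 at index 1, swap → [81, 62, 69, 55, 67, 15, 17, 13, 28, 48]
  62 vs larger child 67 at index 4, swap → [81, 67, 69, 55, 62, 15, 17, 13, 28, 48]
extract-max → returns 81:
  remove root 81; move last element 48 to root → [48, 67, 69, 55, 62, 15, 17, 13, 28]
  48 vs larger child 69 at index 2, swap → [69, 67, 48, 55, 62, 15, 17, 13, 28]
extract-max → returns 69:
  remove root 69; move last element 28 to root → [28, 67, 48, 55, 62, 15, 17, 13]
  28 vs larger child 67 at index 1, swap → [67, 28, 48, 55, 62, 15, 17, 13]
  28 vs larger child 62 at index 4, swap → [67, 62, 48, 55, 28, 15, 17, 13]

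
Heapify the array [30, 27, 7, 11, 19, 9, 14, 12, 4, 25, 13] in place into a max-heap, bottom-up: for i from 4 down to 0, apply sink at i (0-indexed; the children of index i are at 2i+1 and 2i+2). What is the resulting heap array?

[30, 27, 14, 12, 25, 9, 7, 11, 4, 19, 13]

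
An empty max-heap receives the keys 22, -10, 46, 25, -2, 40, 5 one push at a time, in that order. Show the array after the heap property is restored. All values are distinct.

[46, 25, 40, -10, -2, 22, 5]

Insert 22:
  append 22 at index 0 → [22] (no swap needed)
Insert -10:
  append -10 at index 1 → [22, -10] (no swap needed)
Insert 46:
  append 46 at index 2 → [22, -10, 46]
  46 > parent 22 at index 0, swap → [46, -10, 22]
Insert 25:
  append 25 at index 3 → [46, -10, 22, 25]
  25 > parent -10 at index 1, swap → [46, 25, 22, -10]
Insert -2:
  append -2 at index 4 → [46, 25, 22, -10, -2] (no swap needed)
Insert 40:
  append 40 at index 5 → [46, 25, 22, -10, -2, 40]
  40 > parent 22 at index 2, swap → [46, 25, 40, -10, -2, 22]
Insert 5:
  append 5 at index 6 → [46, 25, 40, -10, -2, 22, 5] (no swap needed)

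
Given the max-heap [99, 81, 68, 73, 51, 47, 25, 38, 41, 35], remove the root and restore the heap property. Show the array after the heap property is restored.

remove root 99; move last element 35 to root → [35, 81, 68, 73, 51, 47, 25, 38, 41]
35 vs larger child 81 at index 1, swap → [81, 35, 68, 73, 51, 47, 25, 38, 41]
35 vs larger child 73 at index 3, swap → [81, 73, 68, 35, 51, 47, 25, 38, 41]
35 vs larger child 41 at index 8, swap → [81, 73, 68, 41, 51, 47, 25, 38, 35]

[81, 73, 68, 41, 51, 47, 25, 38, 35]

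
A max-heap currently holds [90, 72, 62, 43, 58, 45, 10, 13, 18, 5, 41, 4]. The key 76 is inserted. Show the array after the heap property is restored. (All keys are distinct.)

[90, 72, 76, 43, 58, 62, 10, 13, 18, 5, 41, 4, 45]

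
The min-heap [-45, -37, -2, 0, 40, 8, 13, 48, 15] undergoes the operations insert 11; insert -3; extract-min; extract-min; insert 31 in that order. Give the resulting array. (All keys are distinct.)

insert 11:
  append 11 at index 9 → [-45, -37, -2, 0, 40, 8, 13, 48, 15, 11]
  11 < parent 40 at index 4, swap → [-45, -37, -2, 0, 11, 8, 13, 48, 15, 40]
insert -3:
  append -3 at index 10 → [-45, -37, -2, 0, 11, 8, 13, 48, 15, 40, -3]
  -3 < parent 11 at index 4, swap → [-45, -37, -2, 0, -3, 8, 13, 48, 15, 40, 11]
extract-min → returns -45:
  remove root -45; move last element 11 to root → [11, -37, -2, 0, -3, 8, 13, 48, 15, 40]
  11 vs smaller child -37 at index 1, swap → [-37, 11, -2, 0, -3, 8, 13, 48, 15, 40]
  11 vs smaller child -3 at index 4, swap → [-37, -3, -2, 0, 11, 8, 13, 48, 15, 40]
extract-min → returns -37:
  remove root -37; move last element 40 to root → [40, -3, -2, 0, 11, 8, 13, 48, 15]
  40 vs smaller child -3 at index 1, swap → [-3, 40, -2, 0, 11, 8, 13, 48, 15]
  40 vs smaller child 0 at index 3, swap → [-3, 0, -2, 40, 11, 8, 13, 48, 15]
  40 vs smaller child 15 at index 8, swap → [-3, 0, -2, 15, 11, 8, 13, 48, 40]
insert 31:
  append 31 at index 9 → [-3, 0, -2, 15, 11, 8, 13, 48, 40, 31] (no swap needed)

[-3, 0, -2, 15, 11, 8, 13, 48, 40, 31]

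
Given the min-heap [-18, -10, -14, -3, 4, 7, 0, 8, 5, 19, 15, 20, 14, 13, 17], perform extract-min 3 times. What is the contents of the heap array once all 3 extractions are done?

extract-min #1 returns -18:
  remove root -18; move last element 17 to root → [17, -10, -14, -3, 4, 7, 0, 8, 5, 19, 15, 20, 14, 13]
  17 vs smaller child -14 at index 2, swap → [-14, -10, 17, -3, 4, 7, 0, 8, 5, 19, 15, 20, 14, 13]
  17 vs smaller child 0 at index 6, swap → [-14, -10, 0, -3, 4, 7, 17, 8, 5, 19, 15, 20, 14, 13]
  17 vs only child 13 at index 13, swap → [-14, -10, 0, -3, 4, 7, 13, 8, 5, 19, 15, 20, 14, 17]
extract-min #2 returns -14:
  remove root -14; move last element 17 to root → [17, -10, 0, -3, 4, 7, 13, 8, 5, 19, 15, 20, 14]
  17 vs smaller child -10 at index 1, swap → [-10, 17, 0, -3, 4, 7, 13, 8, 5, 19, 15, 20, 14]
  17 vs smaller child -3 at index 3, swap → [-10, -3, 0, 17, 4, 7, 13, 8, 5, 19, 15, 20, 14]
  17 vs smaller child 5 at index 8, swap → [-10, -3, 0, 5, 4, 7, 13, 8, 17, 19, 15, 20, 14]
extract-min #3 returns -10:
  remove root -10; move last element 14 to root → [14, -3, 0, 5, 4, 7, 13, 8, 17, 19, 15, 20]
  14 vs smaller child -3 at index 1, swap → [-3, 14, 0, 5, 4, 7, 13, 8, 17, 19, 15, 20]
  14 vs smaller child 4 at index 4, swap → [-3, 4, 0, 5, 14, 7, 13, 8, 17, 19, 15, 20]

[-3, 4, 0, 5, 14, 7, 13, 8, 17, 19, 15, 20]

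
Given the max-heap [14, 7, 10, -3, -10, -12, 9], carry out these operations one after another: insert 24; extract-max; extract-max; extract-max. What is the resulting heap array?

[9, 7, -12, -3, -10]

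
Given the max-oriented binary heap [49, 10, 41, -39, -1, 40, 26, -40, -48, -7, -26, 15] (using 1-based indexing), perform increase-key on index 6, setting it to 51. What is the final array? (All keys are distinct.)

set index 6 from 40 to 51 → [49, 10, 41, -39, -1, 51, 26, -40, -48, -7, -26, 15]
51 > parent 41 at index 3, swap → [49, 10, 51, -39, -1, 41, 26, -40, -48, -7, -26, 15]
51 > parent 49 at index 1, swap → [51, 10, 49, -39, -1, 41, 26, -40, -48, -7, -26, 15]

[51, 10, 49, -39, -1, 41, 26, -40, -48, -7, -26, 15]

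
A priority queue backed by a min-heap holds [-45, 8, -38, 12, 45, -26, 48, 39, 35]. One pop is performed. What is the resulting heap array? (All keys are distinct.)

remove root -45; move last element 35 to root → [35, 8, -38, 12, 45, -26, 48, 39]
35 vs smaller child -38 at index 2, swap → [-38, 8, 35, 12, 45, -26, 48, 39]
35 vs smaller child -26 at index 5, swap → [-38, 8, -26, 12, 45, 35, 48, 39]

[-38, 8, -26, 12, 45, 35, 48, 39]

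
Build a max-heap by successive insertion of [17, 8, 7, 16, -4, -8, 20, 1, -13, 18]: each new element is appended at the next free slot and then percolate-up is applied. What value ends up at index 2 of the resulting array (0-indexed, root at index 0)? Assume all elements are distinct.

Insert 17:
  append 17 at index 0 → [17] (no swap needed)
Insert 8:
  append 8 at index 1 → [17, 8] (no swap needed)
Insert 7:
  append 7 at index 2 → [17, 8, 7] (no swap needed)
Insert 16:
  append 16 at index 3 → [17, 8, 7, 16]
  16 > parent 8 at index 1, swap → [17, 16, 7, 8]
Insert -4:
  append -4 at index 4 → [17, 16, 7, 8, -4] (no swap needed)
Insert -8:
  append -8 at index 5 → [17, 16, 7, 8, -4, -8] (no swap needed)
Insert 20:
  append 20 at index 6 → [17, 16, 7, 8, -4, -8, 20]
  20 > parent 7 at index 2, swap → [17, 16, 20, 8, -4, -8, 7]
  20 > parent 17 at index 0, swap → [20, 16, 17, 8, -4, -8, 7]
Insert 1:
  append 1 at index 7 → [20, 16, 17, 8, -4, -8, 7, 1] (no swap needed)
Insert -13:
  append -13 at index 8 → [20, 16, 17, 8, -4, -8, 7, 1, -13] (no swap needed)
Insert 18:
  append 18 at index 9 → [20, 16, 17, 8, -4, -8, 7, 1, -13, 18]
  18 > parent -4 at index 4, swap → [20, 16, 17, 8, 18, -8, 7, 1, -13, -4]
  18 > parent 16 at index 1, swap → [20, 18, 17, 8, 16, -8, 7, 1, -13, -4]
resulting array: [20, 18, 17, 8, 16, -8, 7, 1, -13, -4]

17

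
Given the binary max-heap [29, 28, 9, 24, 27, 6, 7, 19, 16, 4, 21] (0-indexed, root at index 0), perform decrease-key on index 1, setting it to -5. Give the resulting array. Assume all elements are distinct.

[29, 27, 9, 24, 21, 6, 7, 19, 16, 4, -5]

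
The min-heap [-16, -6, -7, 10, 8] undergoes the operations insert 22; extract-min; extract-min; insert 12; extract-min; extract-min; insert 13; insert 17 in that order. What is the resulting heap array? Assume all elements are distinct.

[10, 12, 22, 13, 17]

insert 22:
  append 22 at index 5 → [-16, -6, -7, 10, 8, 22] (no swap needed)
extract-min → returns -16:
  remove root -16; move last element 22 to root → [22, -6, -7, 10, 8]
  22 vs smaller child -7 at index 2, swap → [-7, -6, 22, 10, 8]
extract-min → returns -7:
  remove root -7; move last element 8 to root → [8, -6, 22, 10]
  8 vs smaller child -6 at index 1, swap → [-6, 8, 22, 10]
insert 12:
  append 12 at index 4 → [-6, 8, 22, 10, 12] (no swap needed)
extract-min → returns -6:
  remove root -6; move last element 12 to root → [12, 8, 22, 10]
  12 vs smaller child 8 at index 1, swap → [8, 12, 22, 10]
  12 vs only child 10 at index 3, swap → [8, 10, 22, 12]
extract-min → returns 8:
  remove root 8; move last element 12 to root → [12, 10, 22]
  12 vs smaller child 10 at index 1, swap → [10, 12, 22]
insert 13:
  append 13 at index 3 → [10, 12, 22, 13] (no swap needed)
insert 17:
  append 17 at index 4 → [10, 12, 22, 13, 17] (no swap needed)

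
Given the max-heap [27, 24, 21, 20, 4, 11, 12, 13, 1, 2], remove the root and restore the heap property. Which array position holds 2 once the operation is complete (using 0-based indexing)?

remove root 27; move last element 2 to root → [2, 24, 21, 20, 4, 11, 12, 13, 1]
2 vs larger child 24 at index 1, swap → [24, 2, 21, 20, 4, 11, 12, 13, 1]
2 vs larger child 20 at index 3, swap → [24, 20, 21, 2, 4, 11, 12, 13, 1]
2 vs larger child 13 at index 7, swap → [24, 20, 21, 13, 4, 11, 12, 2, 1]
resulting array: [24, 20, 21, 13, 4, 11, 12, 2, 1]

7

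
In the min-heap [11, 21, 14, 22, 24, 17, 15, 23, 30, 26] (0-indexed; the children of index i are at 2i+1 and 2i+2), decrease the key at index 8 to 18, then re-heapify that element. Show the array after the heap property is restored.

set index 8 from 30 to 18 → [11, 21, 14, 22, 24, 17, 15, 23, 18, 26]
18 < parent 22 at index 3, swap → [11, 21, 14, 18, 24, 17, 15, 23, 22, 26]
18 < parent 21 at index 1, swap → [11, 18, 14, 21, 24, 17, 15, 23, 22, 26]

[11, 18, 14, 21, 24, 17, 15, 23, 22, 26]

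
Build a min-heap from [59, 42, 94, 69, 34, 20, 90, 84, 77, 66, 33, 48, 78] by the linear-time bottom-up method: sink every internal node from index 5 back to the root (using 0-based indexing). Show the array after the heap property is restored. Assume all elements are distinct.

[20, 33, 48, 69, 34, 59, 90, 84, 77, 66, 42, 94, 78]

sift down from index 5: already satisfies heap property
sift down from index 4:
  34 vs smaller child 33 at index 10, swap → [59, 42, 94, 69, 33, 20, 90, 84, 77, 66, 34, 48, 78]
sift down from index 3: already satisfies heap property
sift down from index 2:
  94 vs smaller child 20 at index 5, swap → [59, 42, 20, 69, 33, 94, 90, 84, 77, 66, 34, 48, 78]
  94 vs smaller child 48 at index 11, swap → [59, 42, 20, 69, 33, 48, 90, 84, 77, 66, 34, 94, 78]
sift down from index 1:
  42 vs smaller child 33 at index 4, swap → [59, 33, 20, 69, 42, 48, 90, 84, 77, 66, 34, 94, 78]
  42 vs smaller child 34 at index 10, swap → [59, 33, 20, 69, 34, 48, 90, 84, 77, 66, 42, 94, 78]
sift down from index 0:
  59 vs smaller child 20 at index 2, swap → [20, 33, 59, 69, 34, 48, 90, 84, 77, 66, 42, 94, 78]
  59 vs smaller child 48 at index 5, swap → [20, 33, 48, 69, 34, 59, 90, 84, 77, 66, 42, 94, 78]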